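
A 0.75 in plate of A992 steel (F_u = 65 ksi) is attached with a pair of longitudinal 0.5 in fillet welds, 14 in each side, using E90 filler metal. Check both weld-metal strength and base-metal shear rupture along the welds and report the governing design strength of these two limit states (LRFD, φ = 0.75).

E90XX → F_EXX = 90 ksi.
t_e = 0.707 × 0.5 = 0.3535 in; L = 28 in.
Weld metal: φR_n = 0.75 × 0.6 × 90 × 0.3535 × 28 = 400.9 kips.
Base metal (shear rupture): φR_n = 0.75 × 0.6 × 65 × 0.75 × 28 = 614.2 kips.
Governing: weld metal.

φR_n ≈ 401 kips (weld metal governs)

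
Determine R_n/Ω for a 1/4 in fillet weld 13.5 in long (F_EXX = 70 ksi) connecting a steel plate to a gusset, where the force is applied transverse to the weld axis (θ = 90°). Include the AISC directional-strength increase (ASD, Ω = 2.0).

t_e = 0.707 × 0.25 = 0.1767 in; A_we = 0.1767 × 13.5 = 2.386 in².
Directional factor: 1.0 + 0.5 sin^1.5(90°) = 1.5.
F_nw = 0.6 × 70 × 1.5 = 63 ksi.
R_n/Ω = (63 × 2.386) / 2.0 = 75.16 kips.

R_n/Ω ≈ 75.2 kips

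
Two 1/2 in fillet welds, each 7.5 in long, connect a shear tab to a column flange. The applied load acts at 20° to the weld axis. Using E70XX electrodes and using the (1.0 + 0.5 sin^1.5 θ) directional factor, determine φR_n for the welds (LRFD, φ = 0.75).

E70XX → F_EXX = 70 ksi.
t_e = 0.707 × 0.5 = 0.3535 in; A_we = 0.3535 × 15 = 5.302 in².
Directional factor: 1.0 + 0.5 sin^1.5(20°) = 1.1.
F_nw = 0.6 × 70 × 1.1 = 46.2 ksi.
φR_n = 0.75 × 46.2 × 5.302 = 183.7 kip.

φR_n ≈ 184 kip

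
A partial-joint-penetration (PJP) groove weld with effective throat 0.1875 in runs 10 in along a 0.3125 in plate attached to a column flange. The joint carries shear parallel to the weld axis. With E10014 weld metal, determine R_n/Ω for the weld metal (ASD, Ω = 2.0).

E100XX → F_EXX = 100 ksi.
Effective throat (given) t_e = 0.1875 in.
A_we = 0.1875 × 10 = 1.875 in².
F_nw = 0.6 F_EXX = 60 ksi.
R_n/Ω = (60 × 1.875) / 2.0 = 56.25 kip.

R_n/Ω ≈ 56.2 kip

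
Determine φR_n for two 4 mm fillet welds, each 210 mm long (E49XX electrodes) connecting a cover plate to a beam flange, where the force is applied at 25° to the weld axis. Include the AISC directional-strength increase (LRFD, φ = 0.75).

E49XX → F_EXX = 490 MPa.
t_e = 0.707 × 4 = 2.828 mm; A_we = 2.828 × 420 = 1188 mm².
Directional factor: 1.0 + 0.5 sin^1.5(25°) = 1.137.
F_nw = 0.6 × 490 × 1.137 = 334.4 MPa.
φR_n = 0.75 × 334.4 × 1188 × 10⁻³ = 297.9 kN.

φR_n ≈ 298 kN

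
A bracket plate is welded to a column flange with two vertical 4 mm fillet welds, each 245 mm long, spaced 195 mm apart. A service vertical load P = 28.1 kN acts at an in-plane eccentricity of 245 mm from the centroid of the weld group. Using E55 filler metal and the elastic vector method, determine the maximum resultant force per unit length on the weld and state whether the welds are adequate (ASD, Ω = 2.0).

f_max ≈ 193 N/mm; adequate

E55XX → F_EXX = 550 MPa.
Total weld length L_w = 490 mm. Treat welds as unit-width lines.
Polar moment about centroid: J = 2[d³/12 + d(b/2)²] = 2[245³/12 + 245×97.5²] = 7109000 mm³.
Direct shear f_v = P/L_w = 28.1×10³ / 490 = 57.35 N/mm (vertical).
Torsion M = P·e = 28.1×10³ × 245 = 6884500 N·mm.
Critical point at (x, y) = (97.5, 122.5) from centroid. f_tx = M·y/J = 118.6 N/mm; f_ty = M·x/J = 94.42 N/mm.
Resultant f_max = √[f_tx² + (f_v + f_ty)²] = √[118.6² + (57.35 + 94.42)²] = 192.6 N/mm.
Capacity per unit length: r_n/Ω = (1/2.0) × 0.6 × 550 × (0.707 × 4) = 466.6 N/mm.
192.6 ≤ 466.6 → adequate.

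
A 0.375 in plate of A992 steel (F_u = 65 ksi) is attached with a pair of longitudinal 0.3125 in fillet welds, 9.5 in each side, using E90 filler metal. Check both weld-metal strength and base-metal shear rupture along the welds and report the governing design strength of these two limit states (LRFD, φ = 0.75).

φR_n ≈ 170 kip (weld metal governs)

E90XX → F_EXX = 90 ksi.
t_e = 0.707 × 0.3125 = 0.2209 in; L = 19 in.
Weld metal: φR_n = 0.75 × 0.6 × 90 × 0.2209 × 19 = 170 kip.
Base metal (shear rupture): φR_n = 0.75 × 0.6 × 65 × 0.375 × 19 = 208.4 kip.
Governing: weld metal.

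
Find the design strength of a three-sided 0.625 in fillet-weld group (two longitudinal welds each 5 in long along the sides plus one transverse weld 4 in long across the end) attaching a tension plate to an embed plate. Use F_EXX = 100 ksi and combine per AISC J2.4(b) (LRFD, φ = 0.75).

t_e = 0.707 × 0.625 = 0.4419 in.
R_nwl = 0.6 × 100 × 0.4419 × 10 = 265.1 kip (longitudinal, 2 welds).
R_nwt = 0.6 × 100 × 0.4419 × 4 = 106 kip (transverse, base value).
(i) R_nwl + R_nwt = 371.2 kip; (ii) 0.85 R_nwl + 1.5 R_nwt = 384.4 kip.
R_n = max = 384.4 kip [governs: (ii)]; φR_n = 288.3 kip.

φR_n ≈ 288 kip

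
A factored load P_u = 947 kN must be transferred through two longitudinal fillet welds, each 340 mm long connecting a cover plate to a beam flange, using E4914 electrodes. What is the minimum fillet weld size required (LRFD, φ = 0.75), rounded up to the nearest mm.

E49XX → F_EXX = 490 MPa.
Total weld length L = 680 mm.
Required throat t_e = P_u / (φ × 0.6 F_EXX × L) = 947 / (0.75 × 0.6 × 490 × 680 × 10⁻³) = 6.316 mm.
Required leg w = t_e / 0.707 = 8.933 mm → use 9 mm.

w = 9 mm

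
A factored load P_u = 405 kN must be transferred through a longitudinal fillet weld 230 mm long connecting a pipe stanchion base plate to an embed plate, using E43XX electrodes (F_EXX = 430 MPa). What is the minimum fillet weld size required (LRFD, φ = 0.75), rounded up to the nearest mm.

w = 13 mm

Total weld length L = 230 mm.
Required throat t_e = P_u / (φ × 0.6 F_EXX × L) = 405 / (0.75 × 0.6 × 430 × 230 × 10⁻³) = 9.1 mm.
Required leg w = t_e / 0.707 = 12.87 mm → use 13 mm.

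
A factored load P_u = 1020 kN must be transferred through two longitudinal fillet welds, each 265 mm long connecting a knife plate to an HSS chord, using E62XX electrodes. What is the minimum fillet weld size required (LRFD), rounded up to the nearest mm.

w = 10 mm

E62XX → F_EXX = 620 MPa.
Total weld length L = 530 mm.
Required throat t_e = P_u / (φ × 0.6 F_EXX × L) = 1020 / (0.75 × 0.6 × 620 × 530 × 10⁻³) = 6.898 mm.
Required leg w = t_e / 0.707 = 9.757 mm → use 10 mm.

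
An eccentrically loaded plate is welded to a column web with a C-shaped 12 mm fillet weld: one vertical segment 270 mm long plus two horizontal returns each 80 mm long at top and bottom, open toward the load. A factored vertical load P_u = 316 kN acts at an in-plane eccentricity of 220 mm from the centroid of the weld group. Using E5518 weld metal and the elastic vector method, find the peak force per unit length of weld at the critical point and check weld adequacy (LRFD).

f_max ≈ 2580 N/mm; NOT adequate

E55XX → F_EXX = 550 MPa.
Total weld length L_w = 430 mm. Treat welds as unit-width lines.
Centroid: x̄ = 2×80×40 / 430 = 14.88 mm from the vertical weld.
Polar moment about centroid: J = I_x + I_y = [270³/12 + 2×80×135²] + [270×14.88² + 2(80³/12 + 80×25.12²)] = 4802000 mm³.
Direct shear f_v = P/L_w = 316×10³ / 430 = 734.9 N/mm (vertical).
Torsion M = P·e = 316×10³ × 220 = 69520000 N·mm.
Critical point at (x, y) = (65.12, 135) from centroid. f_tx = M·y/J = 1954 N/mm; f_ty = M·x/J = 942.6 N/mm.
Resultant f_max = √[f_tx² + (f_v + f_ty)²] = √[1954² + (734.9 + 942.6)²] = 2576 N/mm.
Capacity per unit length: φr_n = 0.75 × 0.6 × 550 × (0.707 × 12) = 2100 N/mm.
2576 > 2100 → NOT adequate.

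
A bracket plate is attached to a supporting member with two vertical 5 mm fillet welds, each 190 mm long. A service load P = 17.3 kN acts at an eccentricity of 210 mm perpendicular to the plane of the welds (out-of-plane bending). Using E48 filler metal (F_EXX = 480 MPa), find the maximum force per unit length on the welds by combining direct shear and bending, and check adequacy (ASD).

L_w = 2 × 190 = 380 mm; section modulus (unit throat) S = 2 × L²/6 = 12030 mm².
Direct shear f_v = P/L_w = 17.3×10³/380 = 45.53 N/mm.
Moment M = P × e = 17.3×10³ × 210 = 3633000 N·mm; bending f_b = M/S = 301.9 N/mm.
f_max = √(f_v² + f_b²) = √(45.53² + 301.9²) = 305.3 N/mm.
r_n/Ω = (1/2.0) × 0.6 × 480 × (0.707 × 5) = 509 N/mm → adequate.

f_max ≈ 305 N/mm; adequate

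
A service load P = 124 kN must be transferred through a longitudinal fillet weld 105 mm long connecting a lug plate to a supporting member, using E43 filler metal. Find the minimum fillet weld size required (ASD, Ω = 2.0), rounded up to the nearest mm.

w = 13 mm

E43XX → F_EXX = 430 MPa.
Total weld length L = 105 mm.
Required throat t_e = P × Ω / (0.6 F_EXX × L) = 124 × 2.0 / (0.6 × 430 × 105 × 10⁻³) = 9.155 mm.
Required leg w = t_e / 0.707 = 12.95 mm → use 13 mm.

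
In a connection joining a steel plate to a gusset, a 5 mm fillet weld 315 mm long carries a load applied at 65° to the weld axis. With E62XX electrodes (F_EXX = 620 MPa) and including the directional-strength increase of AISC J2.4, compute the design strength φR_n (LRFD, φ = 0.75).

t_e = 0.707 × 5 = 3.535 mm; A_we = 3.535 × 315 = 1114 mm².
Directional factor: 1.0 + 0.5 sin^1.5(65°) = 1.431.
F_nw = 0.6 × 620 × 1.431 = 532.5 MPa.
φR_n = 0.75 × 532.5 × 1114 × 10⁻³ = 444.7 kN.

φR_n ≈ 445 kN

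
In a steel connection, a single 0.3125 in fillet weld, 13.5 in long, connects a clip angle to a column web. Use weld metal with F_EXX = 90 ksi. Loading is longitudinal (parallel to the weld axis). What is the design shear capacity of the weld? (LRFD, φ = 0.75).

Effective throat t_e = 0.707 × 0.3125 = 0.2209 in.
Total length L = 13.5 in; A_we = 0.2209 × 13.5 = 2.983 in².
F_nw = 0.6 F_EXX = 0.6 × 90 = 54 ksi.
φR_n = 0.75 × 54 × 2.983 = 120.8 kip.

φR_n ≈ 121 kip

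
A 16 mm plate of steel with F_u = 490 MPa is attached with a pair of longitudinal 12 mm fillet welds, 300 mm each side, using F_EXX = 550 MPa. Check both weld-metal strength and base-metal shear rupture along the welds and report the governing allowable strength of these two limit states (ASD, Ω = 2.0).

R_n/Ω ≈ 840 kN (weld metal governs)

t_e = 0.707 × 12 = 8.484 mm; L = 600 mm.
Weld metal: R_n/Ω = (1/2.0) × 0.6 × 550 × 8.484 × 600 × 10⁻³ = 839.9 kN.
Base metal (shear rupture): R_n/Ω = (1/2.0) × 0.6 × 490 × 16 × 600 × 10⁻³ = 1411 kN.
Governing: weld metal.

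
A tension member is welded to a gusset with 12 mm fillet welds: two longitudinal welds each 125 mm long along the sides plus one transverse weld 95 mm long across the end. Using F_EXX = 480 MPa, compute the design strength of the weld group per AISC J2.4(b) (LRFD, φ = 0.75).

t_e = 0.707 × 12 = 8.484 mm.
R_nwl = 0.6 × 480 × 8.484 × 250 × 10⁻³ = 610.8 kN (longitudinal, 2 welds).
R_nwt = 0.6 × 480 × 8.484 × 95 × 10⁻³ = 232.1 kN (transverse, base value).
(i) R_nwl + R_nwt = 843 kN; (ii) 0.85 R_nwl + 1.5 R_nwt = 867.4 kN.
R_n = max = 867.4 kN [governs: (ii)]; φR_n = 650.6 kN.

φR_n ≈ 651 kN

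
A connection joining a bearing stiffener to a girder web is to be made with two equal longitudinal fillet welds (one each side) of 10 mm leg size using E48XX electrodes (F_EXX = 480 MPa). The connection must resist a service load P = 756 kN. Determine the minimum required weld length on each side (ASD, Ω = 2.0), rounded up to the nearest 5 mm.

L = 375 mm on each side

Throat t_e = 0.707 × 10 = 7.07 mm.
r_n/Ω = (0.6 × 480 × 7.07) / 2.0 = 1018 N/mm = 1.018 kN/mm.
L_req = P / (r_n/Ω) = 756 / 1.018 = 742.6 mm total.
Per side: 742.6 / 2 = 371.3 mm.
Round up → use L = 375 mm on each side.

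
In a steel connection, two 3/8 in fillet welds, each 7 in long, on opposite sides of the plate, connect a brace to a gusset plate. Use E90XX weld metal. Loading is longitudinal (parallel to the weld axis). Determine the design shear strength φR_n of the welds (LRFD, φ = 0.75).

E90XX → F_EXX = 90 ksi.
Effective throat t_e = 0.707 × 0.375 = 0.2651 in.
Total length L = 14 in; A_we = 0.2651 × 14 = 3.712 in².
F_nw = 0.6 F_EXX = 0.6 × 90 = 54 ksi.
φR_n = 0.75 × 54 × 3.712 = 150.3 kips.

φR_n ≈ 150 kips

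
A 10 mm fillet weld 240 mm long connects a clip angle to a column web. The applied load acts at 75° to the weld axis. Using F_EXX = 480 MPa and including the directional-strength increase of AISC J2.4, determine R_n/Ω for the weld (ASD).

t_e = 0.707 × 10 = 7.07 mm; A_we = 7.07 × 240 = 1697 mm².
Directional factor: 1.0 + 0.5 sin^1.5(75°) = 1.475.
F_nw = 0.6 × 480 × 1.475 = 424.7 MPa.
R_n/Ω = (424.7 × 1697) / 2.0 × 10⁻³ = 360.3 kN.

R_n/Ω ≈ 360 kN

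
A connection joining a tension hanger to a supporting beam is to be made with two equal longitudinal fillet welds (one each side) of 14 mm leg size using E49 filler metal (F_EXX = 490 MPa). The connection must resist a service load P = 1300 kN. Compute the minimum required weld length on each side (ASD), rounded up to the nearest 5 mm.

Throat t_e = 0.707 × 14 = 9.898 mm.
r_n/Ω = (0.6 × 490 × 9.898) / 2.0 = 1455 N/mm = 1.455 kN/mm.
L_req = P / (r_n/Ω) = 1300 / 1.455 = 893.5 mm total.
Per side: 893.5 / 2 = 446.7 mm.
Round up → use L = 450 mm on each side.

L = 450 mm on each side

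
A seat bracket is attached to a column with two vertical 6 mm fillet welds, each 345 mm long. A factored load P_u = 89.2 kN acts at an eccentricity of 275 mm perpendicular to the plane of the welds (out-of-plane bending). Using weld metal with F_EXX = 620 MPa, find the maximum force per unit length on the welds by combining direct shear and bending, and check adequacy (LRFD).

L_w = 2 × 345 = 690 mm; section modulus (unit throat) S = 2 × L²/6 = 39680 mm².
Direct shear f_v = P/L_w = 89.2×10³/690 = 129.3 N/mm.
Moment M = P × e = 89.2×10³ × 275 = 24530000 N·mm; bending f_b = M/S = 618.3 N/mm.
f_max = √(f_v² + f_b²) = √(129.3² + 618.3²) = 631.6 N/mm.
φr_n = 0.75 × 0.6 × 620 × (0.707 × 6) = 1184 N/mm → adequate.

f_max ≈ 632 N/mm; adequate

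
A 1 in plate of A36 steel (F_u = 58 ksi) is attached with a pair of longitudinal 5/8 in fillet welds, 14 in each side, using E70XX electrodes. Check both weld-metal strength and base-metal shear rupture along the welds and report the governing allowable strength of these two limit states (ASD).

R_n/Ω ≈ 260 kips (weld metal governs)

E70XX → F_EXX = 70 ksi.
t_e = 0.707 × 0.625 = 0.4419 in; L = 28 in.
Weld metal: R_n/Ω = (1/2.0) × 0.6 × 70 × 0.4419 × 28 = 259.8 kips.
Base metal (shear rupture): R_n/Ω = (1/2.0) × 0.6 × 58 × 1 × 28 = 487.2 kips.
Governing: weld metal.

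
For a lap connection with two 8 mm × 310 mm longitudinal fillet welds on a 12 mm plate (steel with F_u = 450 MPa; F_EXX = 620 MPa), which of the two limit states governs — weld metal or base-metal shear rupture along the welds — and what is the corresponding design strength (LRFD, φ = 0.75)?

t_e = 0.707 × 8 = 5.656 mm; L = 620 mm.
Weld metal: φR_n = 0.75 × 0.6 × 620 × 5.656 × 620 × 10⁻³ = 978.4 kN.
Base metal (shear rupture): φR_n = 0.75 × 0.6 × 450 × 12 × 620 × 10⁻³ = 1507 kN.
Governing: weld metal.

φR_n ≈ 978 kN (weld metal governs)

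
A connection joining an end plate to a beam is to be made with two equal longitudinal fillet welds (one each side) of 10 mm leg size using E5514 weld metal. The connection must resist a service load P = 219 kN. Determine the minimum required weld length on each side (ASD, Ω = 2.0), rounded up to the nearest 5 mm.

E55XX → F_EXX = 550 MPa.
Throat t_e = 0.707 × 10 = 7.07 mm.
r_n/Ω = (0.6 × 550 × 7.07) / 2.0 = 1167 N/mm = 1.167 kN/mm.
L_req = P / (r_n/Ω) = 219 / 1.167 = 187.7 mm total.
Per side: 187.7 / 2 = 93.87 mm.
Round up → use L = 95 mm on each side.

L = 95 mm on each side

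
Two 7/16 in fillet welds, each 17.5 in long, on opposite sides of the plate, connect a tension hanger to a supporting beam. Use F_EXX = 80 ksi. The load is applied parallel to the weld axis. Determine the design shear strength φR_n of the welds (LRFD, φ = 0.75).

Effective throat t_e = 0.707 × 0.4375 = 0.3093 in.
Total length L = 35 in; A_we = 0.3093 × 35 = 10.83 in².
F_nw = 0.6 F_EXX = 0.6 × 80 = 48 ksi.
φR_n = 0.75 × 48 × 10.83 = 389.7 kip.

φR_n ≈ 390 kip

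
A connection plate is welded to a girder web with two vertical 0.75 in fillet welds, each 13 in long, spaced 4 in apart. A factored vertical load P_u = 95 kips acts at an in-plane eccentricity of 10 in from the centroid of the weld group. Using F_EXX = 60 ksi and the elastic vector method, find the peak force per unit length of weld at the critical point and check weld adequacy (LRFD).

Total weld length L_w = 26 in. Treat welds as unit-width lines.
Polar moment about centroid: J = 2[d³/12 + d(b/2)²] = 2[13³/12 + 13×2²] = 470.2 in³.
Direct shear f_v = P/L_w = 95 / 26 = 3.654 kip/in (vertical).
Torsion M = P·e = 95 × 10 = 950 kip·in.
Critical point at (x, y) = (2, 6.5) from centroid. f_tx = M·y/J = 13.13 kip/in; f_ty = M·x/J = 4.041 kip/in.
Resultant f_max = √[f_tx² + (f_v + f_ty)²] = √[13.13² + (3.654 + 4.041)²] = 15.22 kip/in.
Capacity per unit length: φr_n = 0.75 × 0.6 × 60 × (0.707 × 0.75) = 14.32 kip/in.
15.22 > 14.32 → NOT adequate.

f_max ≈ 15.2 kip/in; NOT adequate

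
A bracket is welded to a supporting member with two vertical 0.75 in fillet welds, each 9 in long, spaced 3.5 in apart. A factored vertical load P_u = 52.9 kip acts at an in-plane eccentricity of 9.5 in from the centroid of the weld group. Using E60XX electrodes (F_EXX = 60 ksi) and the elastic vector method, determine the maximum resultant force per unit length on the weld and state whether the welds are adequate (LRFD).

f_max ≈ 15.1 kip/in; NOT adequate

Total weld length L_w = 18 in. Treat welds as unit-width lines.
Polar moment about centroid: J = 2[d³/12 + d(b/2)²] = 2[9³/12 + 9×1.75²] = 176.6 in³.
Direct shear f_v = P/L_w = 52.9 / 18 = 2.939 kip/in (vertical).
Torsion M = P·e = 52.9 × 9.5 = 502.55 kip·in.
Critical point at (x, y) = (1.75, 4.5) from centroid. f_tx = M·y/J = 12.8 kip/in; f_ty = M·x/J = 4.979 kip/in.
Resultant f_max = √[f_tx² + (f_v + f_ty)²] = √[12.8² + (2.939 + 4.979)²] = 15.05 kip/in.
Capacity per unit length: φr_n = 0.75 × 0.6 × 60 × (0.707 × 0.75) = 14.32 kip/in.
15.05 > 14.32 → NOT adequate.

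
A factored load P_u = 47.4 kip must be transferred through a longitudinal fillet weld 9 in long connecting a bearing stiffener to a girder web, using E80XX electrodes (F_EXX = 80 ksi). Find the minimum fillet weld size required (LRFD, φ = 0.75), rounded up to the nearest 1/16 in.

Total weld length L = 9 in.
Required throat t_e = P_u / (φ × 0.6 F_EXX × L) = 47.4 / (0.75 × 0.6 × 80 × 9) = 0.1463 in.
Required leg w = t_e / 0.707 = 0.2069 in → use 1/4 in.

w = 1/4 in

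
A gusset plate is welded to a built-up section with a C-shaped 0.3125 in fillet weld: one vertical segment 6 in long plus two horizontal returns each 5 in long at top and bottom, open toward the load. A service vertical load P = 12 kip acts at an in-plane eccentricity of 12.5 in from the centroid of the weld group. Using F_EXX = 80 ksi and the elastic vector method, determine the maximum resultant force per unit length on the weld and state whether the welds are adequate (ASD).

Total weld length L_w = 16 in. Treat welds as unit-width lines.
Centroid: x̄ = 2×5×2.5 / 16 = 1.562 in from the vertical weld.
Polar moment about centroid: J = I_x + I_y = [6³/12 + 2×5×3²] + [6×1.562² + 2(5³/12 + 5×0.9375²)] = 152.3 in³.
Direct shear f_v = P/L_w = 12 / 16 = 0.75 kip/in (vertical).
Torsion M = P·e = 12 × 12.5 = 150 kip·in.
Critical point at (x, y) = (3.438, 3) from centroid. f_tx = M·y/J = 2.955 kip/in; f_ty = M·x/J = 3.386 kip/in.
Resultant f_max = √[f_tx² + (f_v + f_ty)²] = √[2.955² + (0.75 + 3.386)²] = 5.084 kip/in.
Capacity per unit length: r_n/Ω = (1/2.0) × 0.6 × 80 × (0.707 × 0.3125) = 5.302 kip/in.
5.084 ≤ 5.302 → adequate.

f_max ≈ 5.08 kip/in; adequate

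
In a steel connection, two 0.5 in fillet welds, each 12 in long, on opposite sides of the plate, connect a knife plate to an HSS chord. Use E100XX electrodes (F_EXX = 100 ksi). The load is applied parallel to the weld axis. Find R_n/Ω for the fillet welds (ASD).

Effective throat t_e = 0.707 × 0.5 = 0.3535 in.
Total length L = 24 in; A_we = 0.3535 × 24 = 8.484 in².
F_nw = 0.6 F_EXX = 0.6 × 100 = 60 ksi.
R_n = 60 × 8.484 = 509 kips; R_n/Ω = 509/2.0 = 254.5 kips.

R_n/Ω ≈ 255 kips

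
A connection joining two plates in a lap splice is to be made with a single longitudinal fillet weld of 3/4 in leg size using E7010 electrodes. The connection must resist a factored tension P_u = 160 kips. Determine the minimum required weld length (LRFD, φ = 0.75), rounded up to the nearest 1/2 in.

L = 10 in

E70XX → F_EXX = 70 ksi.
Throat t_e = 0.707 × 0.75 = 0.5302 in.
φr_n = 0.75 × 0.6 × 70 × 0.5302 = 16.7 kips/in.
L_req = P_u / φr_n = 160 / 16.7 = 9.579 in total.
Round up → use L = 10 in.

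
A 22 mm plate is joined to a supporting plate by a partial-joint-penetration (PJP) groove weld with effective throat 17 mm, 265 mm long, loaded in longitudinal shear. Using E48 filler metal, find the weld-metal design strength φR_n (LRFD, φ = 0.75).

E48XX → F_EXX = 480 MPa.
Effective throat (given) t_e = 17 mm.
A_we = 17 × 265 = 4505 mm².
F_nw = 0.6 F_EXX = 288 MPa.
φR_n = 0.75 × 288 × 4505 × 10⁻³ = 973.1 kN.

φR_n ≈ 973 kN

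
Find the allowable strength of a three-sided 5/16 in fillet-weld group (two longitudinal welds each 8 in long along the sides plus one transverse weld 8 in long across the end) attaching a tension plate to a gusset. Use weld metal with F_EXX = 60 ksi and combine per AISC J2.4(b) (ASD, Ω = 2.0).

R_n/Ω ≈ 102 kips

t_e = 0.707 × 0.3125 = 0.2209 in.
R_nwl = 0.6 × 60 × 0.2209 × 16 = 127.3 kips (longitudinal, 2 welds).
R_nwt = 0.6 × 60 × 0.2209 × 8 = 63.63 kips (transverse, base value).
(i) R_nwl + R_nwt = 190.9 kips; (ii) 0.85 R_nwl + 1.5 R_nwt = 203.6 kips.
R_n = max = 203.6 kips [governs: (ii)]; R_n/Ω = 101.8 kips.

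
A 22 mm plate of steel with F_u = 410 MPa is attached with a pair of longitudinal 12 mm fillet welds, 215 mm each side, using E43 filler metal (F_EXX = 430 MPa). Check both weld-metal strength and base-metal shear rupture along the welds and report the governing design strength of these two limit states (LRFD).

t_e = 0.707 × 12 = 8.484 mm; L = 430 mm.
Weld metal: φR_n = 0.75 × 0.6 × 430 × 8.484 × 430 × 10⁻³ = 705.9 kN.
Base metal (shear rupture): φR_n = 0.75 × 0.6 × 410 × 22 × 430 × 10⁻³ = 1745 kN.
Governing: weld metal.

φR_n ≈ 706 kN (weld metal governs)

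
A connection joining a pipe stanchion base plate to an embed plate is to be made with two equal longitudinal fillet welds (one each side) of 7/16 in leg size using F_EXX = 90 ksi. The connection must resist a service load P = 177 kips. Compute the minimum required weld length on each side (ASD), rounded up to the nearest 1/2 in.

Throat t_e = 0.707 × 0.4375 = 0.3093 in.
r_n/Ω = (0.6 × 90 × 0.3093) / 2.0 = 8.351 kip/in.
L_req = P / (r_n/Ω) = 177 / 8.351 = 21.19 in total.
Per side: 21.19 / 2 = 10.6 in.
Round up → use L = 11 in on each side.

L = 11 in on each side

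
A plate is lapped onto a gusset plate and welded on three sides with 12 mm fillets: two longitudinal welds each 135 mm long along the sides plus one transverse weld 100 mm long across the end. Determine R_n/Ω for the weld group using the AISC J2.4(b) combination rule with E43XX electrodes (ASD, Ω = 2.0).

R_n/Ω ≈ 415 kN

E43XX → F_EXX = 430 MPa.
t_e = 0.707 × 12 = 8.484 mm.
R_nwl = 0.6 × 430 × 8.484 × 270 × 10⁻³ = 591 kN (longitudinal, 2 welds).
R_nwt = 0.6 × 430 × 8.484 × 100 × 10⁻³ = 218.9 kN (transverse, base value).
(i) R_nwl + R_nwt = 809.9 kN; (ii) 0.85 R_nwl + 1.5 R_nwt = 830.7 kN.
R_n = max = 830.7 kN [governs: (ii)]; R_n/Ω = 415.3 kN.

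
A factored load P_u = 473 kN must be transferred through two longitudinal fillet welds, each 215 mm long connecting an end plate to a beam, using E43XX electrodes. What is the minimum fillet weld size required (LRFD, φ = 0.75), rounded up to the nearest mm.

w = 9 mm

E43XX → F_EXX = 430 MPa.
Total weld length L = 430 mm.
Required throat t_e = P_u / (φ × 0.6 F_EXX × L) = 473 / (0.75 × 0.6 × 430 × 430 × 10⁻³) = 5.685 mm.
Required leg w = t_e / 0.707 = 8.041 mm → use 9 mm.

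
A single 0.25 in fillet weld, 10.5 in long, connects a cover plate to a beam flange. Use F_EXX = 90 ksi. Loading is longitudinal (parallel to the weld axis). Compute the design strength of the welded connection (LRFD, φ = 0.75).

φR_n ≈ 75.2 kip

Effective throat t_e = 0.707 × 0.25 = 0.1767 in.
Total length L = 10.5 in; A_we = 0.1767 × 10.5 = 1.856 in².
F_nw = 0.6 F_EXX = 0.6 × 90 = 54 ksi.
φR_n = 0.75 × 54 × 1.856 = 75.16 kip.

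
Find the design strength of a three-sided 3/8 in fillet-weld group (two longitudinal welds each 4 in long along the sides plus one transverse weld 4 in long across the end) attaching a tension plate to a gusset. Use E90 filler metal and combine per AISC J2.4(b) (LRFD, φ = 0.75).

φR_n ≈ 137 kips

E90XX → F_EXX = 90 ksi.
t_e = 0.707 × 0.375 = 0.2651 in.
R_nwl = 0.6 × 90 × 0.2651 × 8 = 114.5 kips (longitudinal, 2 welds).
R_nwt = 0.6 × 90 × 0.2651 × 4 = 57.27 kips (transverse, base value).
(i) R_nwl + R_nwt = 171.8 kips; (ii) 0.85 R_nwl + 1.5 R_nwt = 183.3 kips.
R_n = max = 183.3 kips [governs: (ii)]; φR_n = 137.4 kips.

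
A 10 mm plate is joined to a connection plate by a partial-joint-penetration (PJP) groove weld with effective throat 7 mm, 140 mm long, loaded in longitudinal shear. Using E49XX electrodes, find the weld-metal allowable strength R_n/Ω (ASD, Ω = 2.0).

R_n/Ω ≈ 144 kN

E49XX → F_EXX = 490 MPa.
Effective throat (given) t_e = 7 mm.
A_we = 7 × 140 = 980 mm².
F_nw = 0.6 F_EXX = 294 MPa.
R_n/Ω = (294 × 980) / 2.0 × 10⁻³ = 144.1 kN.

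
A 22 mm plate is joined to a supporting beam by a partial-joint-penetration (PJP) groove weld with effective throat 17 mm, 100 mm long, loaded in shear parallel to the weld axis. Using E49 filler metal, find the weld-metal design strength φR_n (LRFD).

φR_n ≈ 375 kN

E49XX → F_EXX = 490 MPa.
Effective throat (given) t_e = 17 mm.
A_we = 17 × 100 = 1700 mm².
F_nw = 0.6 F_EXX = 294 MPa.
φR_n = 0.75 × 294 × 1700 × 10⁻³ = 374.9 kN.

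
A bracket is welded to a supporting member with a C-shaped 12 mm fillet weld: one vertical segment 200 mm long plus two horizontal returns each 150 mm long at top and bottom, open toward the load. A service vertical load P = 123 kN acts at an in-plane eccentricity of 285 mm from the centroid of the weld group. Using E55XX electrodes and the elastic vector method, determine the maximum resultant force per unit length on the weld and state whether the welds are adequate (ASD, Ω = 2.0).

E55XX → F_EXX = 550 MPa.
Total weld length L_w = 500 mm. Treat welds as unit-width lines.
Centroid: x̄ = 2×150×75 / 500 = 45 mm from the vertical weld.
Polar moment about centroid: J = I_x + I_y = [200³/12 + 2×150×100²] + [200×45² + 2(150³/12 + 150×30²)] = 4904000 mm³.
Direct shear f_v = P/L_w = 123×10³ / 500 = 246 N/mm (vertical).
Torsion M = P·e = 123×10³ × 285 = 35055000 N·mm.
Critical point at (x, y) = (105, 100) from centroid. f_tx = M·y/J = 714.8 N/mm; f_ty = M·x/J = 750.5 N/mm.
Resultant f_max = √[f_tx² + (f_v + f_ty)²] = √[714.8² + (246 + 750.5)²] = 1226 N/mm.
Capacity per unit length: r_n/Ω = (1/2.0) × 0.6 × 550 × (0.707 × 12) = 1400 N/mm.
1226 ≤ 1400 → adequate.

f_max ≈ 1230 N/mm; adequate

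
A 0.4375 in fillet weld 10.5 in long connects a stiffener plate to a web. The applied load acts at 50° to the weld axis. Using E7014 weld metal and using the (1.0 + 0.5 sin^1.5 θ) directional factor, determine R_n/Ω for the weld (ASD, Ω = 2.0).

R_n/Ω ≈ 91.1 kip

E70XX → F_EXX = 70 ksi.
t_e = 0.707 × 0.4375 = 0.3093 in; A_we = 0.3093 × 10.5 = 3.248 in².
Directional factor: 1.0 + 0.5 sin^1.5(50°) = 1.335.
F_nw = 0.6 × 70 × 1.335 = 56.08 ksi.
R_n/Ω = (56.08 × 3.248) / 2.0 = 91.07 kip.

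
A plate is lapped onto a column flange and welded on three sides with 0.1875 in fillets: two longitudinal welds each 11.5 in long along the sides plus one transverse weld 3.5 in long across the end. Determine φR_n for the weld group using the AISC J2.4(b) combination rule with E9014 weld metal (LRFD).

φR_n ≈ 142 kips

E90XX → F_EXX = 90 ksi.
t_e = 0.707 × 0.1875 = 0.1326 in.
R_nwl = 0.6 × 90 × 0.1326 × 23 = 164.6 kips (longitudinal, 2 welds).
R_nwt = 0.6 × 90 × 0.1326 × 3.5 = 25.05 kips (transverse, base value).
(i) R_nwl + R_nwt = 189.7 kips; (ii) 0.85 R_nwl + 1.5 R_nwt = 177.5 kips.
R_n = max = 189.7 kips [governs: (i)]; φR_n = 142.3 kips.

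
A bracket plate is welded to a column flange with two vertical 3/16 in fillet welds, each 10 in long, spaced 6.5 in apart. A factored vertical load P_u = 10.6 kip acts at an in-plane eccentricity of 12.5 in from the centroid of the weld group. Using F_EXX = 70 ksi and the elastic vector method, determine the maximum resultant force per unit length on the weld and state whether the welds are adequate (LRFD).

Total weld length L_w = 20 in. Treat welds as unit-width lines.
Polar moment about centroid: J = 2[d³/12 + d(b/2)²] = 2[10³/12 + 10×3.25²] = 377.9 in³.
Direct shear f_v = P/L_w = 10.6 / 20 = 0.53 kip/in (vertical).
Torsion M = P·e = 10.6 × 12.5 = 132.5 kip·in.
Critical point at (x, y) = (3.25, 5) from centroid. f_tx = M·y/J = 1.753 kip/in; f_ty = M·x/J = 1.139 kip/in.
Resultant f_max = √[f_tx² + (f_v + f_ty)²] = √[1.753² + (0.53 + 1.139)²] = 2.421 kip/in.
Capacity per unit length: φr_n = 0.75 × 0.6 × 70 × (0.707 × 0.1875) = 4.176 kip/in.
2.421 ≤ 4.176 → adequate.

f_max ≈ 2.42 kip/in; adequate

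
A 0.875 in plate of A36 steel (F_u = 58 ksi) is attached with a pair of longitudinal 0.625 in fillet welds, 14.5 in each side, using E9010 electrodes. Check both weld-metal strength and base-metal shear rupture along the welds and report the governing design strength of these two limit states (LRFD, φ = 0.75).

E90XX → F_EXX = 90 ksi.
t_e = 0.707 × 0.625 = 0.4419 in; L = 29 in.
Weld metal: φR_n = 0.75 × 0.6 × 90 × 0.4419 × 29 = 519 kip.
Base metal (shear rupture): φR_n = 0.75 × 0.6 × 58 × 0.875 × 29 = 662.3 kip.
Governing: weld metal.

φR_n ≈ 519 kip (weld metal governs)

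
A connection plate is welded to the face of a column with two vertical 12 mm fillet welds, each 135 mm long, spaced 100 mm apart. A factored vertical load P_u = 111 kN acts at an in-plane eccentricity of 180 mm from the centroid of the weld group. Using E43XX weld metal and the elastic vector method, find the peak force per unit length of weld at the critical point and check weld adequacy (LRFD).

f_max ≈ 1820 N/mm; NOT adequate

E43XX → F_EXX = 430 MPa.
Total weld length L_w = 270 mm. Treat welds as unit-width lines.
Polar moment about centroid: J = 2[d³/12 + d(b/2)²] = 2[135³/12 + 135×50²] = 1085000 mm³.
Direct shear f_v = P/L_w = 111×10³ / 270 = 411.1 N/mm (vertical).
Torsion M = P·e = 111×10³ × 180 = 19980000 N·mm.
Critical point at (x, y) = (50, 67.5) from centroid. f_tx = M·y/J = 1243 N/mm; f_ty = M·x/J = 920.7 N/mm.
Resultant f_max = √[f_tx² + (f_v + f_ty)²] = √[1243² + (411.1 + 920.7)²] = 1822 N/mm.
Capacity per unit length: φr_n = 0.75 × 0.6 × 430 × (0.707 × 12) = 1642 N/mm.
1822 > 1642 → NOT adequate.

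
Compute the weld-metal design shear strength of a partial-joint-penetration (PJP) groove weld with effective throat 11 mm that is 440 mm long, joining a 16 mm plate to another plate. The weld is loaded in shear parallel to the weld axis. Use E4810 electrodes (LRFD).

E48XX → F_EXX = 480 MPa.
Effective throat (given) t_e = 11 mm.
A_we = 11 × 440 = 4840 mm².
F_nw = 0.6 F_EXX = 288 MPa.
φR_n = 0.75 × 288 × 4840 × 10⁻³ = 1045 kN.

φR_n ≈ 1050 kN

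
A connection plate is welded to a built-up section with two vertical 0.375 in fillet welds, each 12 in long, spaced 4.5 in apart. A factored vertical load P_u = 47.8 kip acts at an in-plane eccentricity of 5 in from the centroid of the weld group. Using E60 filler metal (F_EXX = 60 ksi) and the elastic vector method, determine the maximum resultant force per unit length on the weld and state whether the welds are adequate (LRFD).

Total weld length L_w = 24 in. Treat welds as unit-width lines.
Polar moment about centroid: J = 2[d³/12 + d(b/2)²] = 2[12³/12 + 12×2.25²] = 409.5 in³.
Direct shear f_v = P/L_w = 47.8 / 24 = 1.992 kip/in (vertical).
Torsion M = P·e = 47.8 × 5 = 239 kip·in.
Critical point at (x, y) = (2.25, 6) from centroid. f_tx = M·y/J = 3.502 kip/in; f_ty = M·x/J = 1.313 kip/in.
Resultant f_max = √[f_tx² + (f_v + f_ty)²] = √[3.502² + (1.992 + 1.313)²] = 4.815 kip/in.
Capacity per unit length: φr_n = 0.75 × 0.6 × 60 × (0.707 × 0.375) = 7.158 kip/in.
4.815 ≤ 7.158 → adequate.

f_max ≈ 4.82 kip/in; adequate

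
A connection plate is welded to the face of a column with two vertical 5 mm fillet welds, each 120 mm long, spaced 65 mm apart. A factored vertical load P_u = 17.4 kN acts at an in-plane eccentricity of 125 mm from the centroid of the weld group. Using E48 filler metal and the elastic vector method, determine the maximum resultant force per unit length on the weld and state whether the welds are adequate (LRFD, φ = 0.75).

E48XX → F_EXX = 480 MPa.
Total weld length L_w = 240 mm. Treat welds as unit-width lines.
Polar moment about centroid: J = 2[d³/12 + d(b/2)²] = 2[120³/12 + 120×32.5²] = 541500 mm³.
Direct shear f_v = P/L_w = 17.4×10³ / 240 = 72.5 N/mm (vertical).
Torsion M = P·e = 17.4×10³ × 125 = 2175000 N·mm.
Critical point at (x, y) = (32.5, 60) from centroid. f_tx = M·y/J = 241 N/mm; f_ty = M·x/J = 130.5 N/mm.
Resultant f_max = √[f_tx² + (f_v + f_ty)²] = √[241² + (72.5 + 130.5)²] = 315.1 N/mm.
Capacity per unit length: φr_n = 0.75 × 0.6 × 480 × (0.707 × 5) = 763.6 N/mm.
315.1 ≤ 763.6 → adequate.

f_max ≈ 315 N/mm; adequate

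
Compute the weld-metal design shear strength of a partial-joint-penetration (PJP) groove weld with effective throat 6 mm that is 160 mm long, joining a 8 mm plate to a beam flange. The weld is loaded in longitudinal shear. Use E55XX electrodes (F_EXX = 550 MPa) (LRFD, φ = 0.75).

φR_n ≈ 238 kN

Effective throat (given) t_e = 6 mm.
A_we = 6 × 160 = 960 mm².
F_nw = 0.6 F_EXX = 330 MPa.
φR_n = 0.75 × 330 × 960 × 10⁻³ = 237.6 kN.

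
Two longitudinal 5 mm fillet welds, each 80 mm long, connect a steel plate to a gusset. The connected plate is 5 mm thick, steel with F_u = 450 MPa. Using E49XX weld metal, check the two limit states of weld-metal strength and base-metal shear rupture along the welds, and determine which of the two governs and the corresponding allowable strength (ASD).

R_n/Ω ≈ 83.1 kN (weld metal governs)

E49XX → F_EXX = 490 MPa.
t_e = 0.707 × 5 = 3.535 mm; L = 160 mm.
Weld metal: R_n/Ω = (1/2.0) × 0.6 × 490 × 3.535 × 160 × 10⁻³ = 83.14 kN.
Base metal (shear rupture): R_n/Ω = (1/2.0) × 0.6 × 450 × 5 × 160 × 10⁻³ = 108 kN.
Governing: weld metal.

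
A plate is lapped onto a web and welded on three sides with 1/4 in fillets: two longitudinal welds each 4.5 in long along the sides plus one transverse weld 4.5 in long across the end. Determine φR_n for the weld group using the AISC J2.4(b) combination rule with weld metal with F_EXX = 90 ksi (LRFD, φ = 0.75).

t_e = 0.707 × 0.25 = 0.1767 in.
R_nwl = 0.6 × 90 × 0.1767 × 9 = 85.9 kip (longitudinal, 2 welds).
R_nwt = 0.6 × 90 × 0.1767 × 4.5 = 42.95 kip (transverse, base value).
(i) R_nwl + R_nwt = 128.9 kip; (ii) 0.85 R_nwl + 1.5 R_nwt = 137.4 kip.
R_n = max = 137.4 kip [governs: (ii)]; φR_n = 103.1 kip.

φR_n ≈ 103 kip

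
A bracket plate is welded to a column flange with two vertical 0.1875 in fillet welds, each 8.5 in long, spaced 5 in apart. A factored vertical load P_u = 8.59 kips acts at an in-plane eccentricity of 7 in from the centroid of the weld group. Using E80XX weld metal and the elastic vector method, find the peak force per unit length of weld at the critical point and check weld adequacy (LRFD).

E80XX → F_EXX = 80 ksi.
Total weld length L_w = 17 in. Treat welds as unit-width lines.
Polar moment about centroid: J = 2[d³/12 + d(b/2)²] = 2[8.5³/12 + 8.5×2.5²] = 208.6 in³.
Direct shear f_v = P/L_w = 8.59 / 17 = 0.5053 kip/in (vertical).
Torsion M = P·e = 8.59 × 7 = 60.13 kip·in.
Critical point at (x, y) = (2.5, 4.25) from centroid. f_tx = M·y/J = 1.225 kip/in; f_ty = M·x/J = 0.7206 kip/in.
Resultant f_max = √[f_tx² + (f_v + f_ty)²] = √[1.225² + (0.5053 + 0.7206)²] = 1.733 kip/in.
Capacity per unit length: φr_n = 0.75 × 0.6 × 80 × (0.707 × 0.1875) = 4.772 kip/in.
1.733 ≤ 4.772 → adequate.

f_max ≈ 1.73 kip/in; adequate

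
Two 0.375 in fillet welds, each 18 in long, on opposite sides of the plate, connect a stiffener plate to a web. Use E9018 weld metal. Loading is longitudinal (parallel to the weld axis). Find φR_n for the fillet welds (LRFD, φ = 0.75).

φR_n ≈ 387 kips

E90XX → F_EXX = 90 ksi.
Effective throat t_e = 0.707 × 0.375 = 0.2651 in.
Total length L = 36 in; A_we = 0.2651 × 36 = 9.544 in².
F_nw = 0.6 F_EXX = 0.6 × 90 = 54 ksi.
φR_n = 0.75 × 54 × 9.544 = 386.6 kips.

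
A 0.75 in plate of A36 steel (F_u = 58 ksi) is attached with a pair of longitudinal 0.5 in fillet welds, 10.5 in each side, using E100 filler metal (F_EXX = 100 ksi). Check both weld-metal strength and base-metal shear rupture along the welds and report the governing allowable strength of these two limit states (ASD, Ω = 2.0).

t_e = 0.707 × 0.5 = 0.3535 in; L = 21 in.
Weld metal: R_n/Ω = (1/2.0) × 0.6 × 100 × 0.3535 × 21 = 222.7 kip.
Base metal (shear rupture): R_n/Ω = (1/2.0) × 0.6 × 58 × 0.75 × 21 = 274 kip.
Governing: weld metal.

R_n/Ω ≈ 223 kip (weld metal governs)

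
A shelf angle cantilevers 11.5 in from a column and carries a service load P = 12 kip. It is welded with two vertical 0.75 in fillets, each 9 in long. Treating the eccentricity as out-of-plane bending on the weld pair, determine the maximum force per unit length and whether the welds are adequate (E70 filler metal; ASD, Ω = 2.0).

f_max ≈ 5.15 kip/in; adequate

E70XX → F_EXX = 70 ksi.
L_w = 2 × 9 = 18 in; section modulus (unit throat) S = 2 × L²/6 = 27 in².
Direct shear f_v = P/L_w = 12/18 = 0.6667 kip/in.
Moment M = P × e = 12 × 11.5 = 138 kip·in; bending f_b = M/S = 5.111 kip/in.
f_max = √(f_v² + f_b²) = √(0.6667² + 5.111²) = 5.154 kip/in.
r_n/Ω = (1/2.0) × 0.6 × 70 × (0.707 × 0.75) = 11.14 kip/in → adequate.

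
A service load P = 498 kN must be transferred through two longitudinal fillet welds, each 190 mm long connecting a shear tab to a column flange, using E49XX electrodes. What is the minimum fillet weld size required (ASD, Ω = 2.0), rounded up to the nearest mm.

E49XX → F_EXX = 490 MPa.
Total weld length L = 380 mm.
Required throat t_e = P × Ω / (0.6 F_EXX × L) = 498 × 2.0 / (0.6 × 490 × 380 × 10⁻³) = 8.915 mm.
Required leg w = t_e / 0.707 = 12.61 mm → use 13 mm.

w = 13 mm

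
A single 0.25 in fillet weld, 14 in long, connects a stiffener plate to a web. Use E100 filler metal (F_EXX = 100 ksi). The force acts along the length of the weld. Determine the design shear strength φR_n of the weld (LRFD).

φR_n ≈ 111 kip

Effective throat t_e = 0.707 × 0.25 = 0.1767 in.
Total length L = 14 in; A_we = 0.1767 × 14 = 2.474 in².
F_nw = 0.6 F_EXX = 0.6 × 100 = 60 ksi.
φR_n = 0.75 × 60 × 2.474 = 111.4 kip.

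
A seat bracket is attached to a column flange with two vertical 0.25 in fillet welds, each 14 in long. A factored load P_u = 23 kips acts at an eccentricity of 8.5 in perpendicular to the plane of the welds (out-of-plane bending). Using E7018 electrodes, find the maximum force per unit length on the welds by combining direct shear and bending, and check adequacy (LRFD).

f_max ≈ 3.1 kip/in; adequate

E70XX → F_EXX = 70 ksi.
L_w = 2 × 14 = 28 in; section modulus (unit throat) S = 2 × L²/6 = 65.33 in².
Direct shear f_v = P/L_w = 23/28 = 0.8214 kip/in.
Moment M = P × e = 23 × 8.5 = 195.5 kip·in; bending f_b = M/S = 2.992 kip/in.
f_max = √(f_v² + f_b²) = √(0.8214² + 2.992²) = 3.103 kip/in.
φr_n = 0.75 × 0.6 × 70 × (0.707 × 0.25) = 5.568 kip/in → adequate.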